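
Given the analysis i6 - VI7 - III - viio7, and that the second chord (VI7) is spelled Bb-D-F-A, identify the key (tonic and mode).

D minor

The chord Bbmaj7 is a major seventh chord rooted on Bb; its label is VI7.
VI7 on Bb implies Bb is the submediant; that puts the tonic at D, and the uppercase numeral fits minor mode.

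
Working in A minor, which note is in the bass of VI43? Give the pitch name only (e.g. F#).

C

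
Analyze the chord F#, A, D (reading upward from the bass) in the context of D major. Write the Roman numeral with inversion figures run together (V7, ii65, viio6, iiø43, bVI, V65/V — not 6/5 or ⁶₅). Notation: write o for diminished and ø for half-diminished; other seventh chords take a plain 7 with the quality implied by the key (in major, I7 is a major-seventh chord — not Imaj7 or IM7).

I6

The pitches D-F#-A form a major triad rooted on D.
In D major, D is the tonic; the diatonic major triad there is I.
With F# in the bass the chord is in first inversion, so the figured bass is 6.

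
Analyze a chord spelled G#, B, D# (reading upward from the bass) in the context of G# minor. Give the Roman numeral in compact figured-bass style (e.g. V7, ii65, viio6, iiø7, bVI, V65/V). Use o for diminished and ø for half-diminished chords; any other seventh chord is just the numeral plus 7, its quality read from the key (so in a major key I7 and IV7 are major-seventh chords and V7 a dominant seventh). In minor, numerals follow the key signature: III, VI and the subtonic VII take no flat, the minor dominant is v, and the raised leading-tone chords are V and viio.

Stacked in thirds the chord is G#-B-D#: a minor triad on G#.
G# is scale degree 1 in G# minor, and a minor triad on that degree is written i.

i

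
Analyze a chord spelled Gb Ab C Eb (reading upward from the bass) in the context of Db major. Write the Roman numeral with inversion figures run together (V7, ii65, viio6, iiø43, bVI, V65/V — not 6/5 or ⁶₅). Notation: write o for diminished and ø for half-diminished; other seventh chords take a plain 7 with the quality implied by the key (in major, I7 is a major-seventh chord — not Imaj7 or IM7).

Stacked in thirds the chord is Ab-C-Eb-Gb: a dominant seventh chord on Ab.
Ab is scale degree 5 in Db major, and a dominant seventh chord on that degree is written V7.
With Gb in the bass the chord is in third inversion, so the figured bass is 42.

V42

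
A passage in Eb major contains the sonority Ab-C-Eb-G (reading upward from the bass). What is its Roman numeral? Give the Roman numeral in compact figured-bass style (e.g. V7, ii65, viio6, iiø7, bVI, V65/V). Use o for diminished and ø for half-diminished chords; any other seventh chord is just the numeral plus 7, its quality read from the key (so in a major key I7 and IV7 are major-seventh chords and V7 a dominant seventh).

IV7

The pitches Ab-C-Eb-G form a major seventh chord rooted on Ab.
In Eb major, Ab is the subdominant; the diatonic major seventh chord there is IV7.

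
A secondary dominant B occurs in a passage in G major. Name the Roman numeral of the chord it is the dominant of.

The chord is a major triad on B.
A dominant resolves down a perfect fifth: B → E. In G major, E is scale degree 6, i.e. vi.

vi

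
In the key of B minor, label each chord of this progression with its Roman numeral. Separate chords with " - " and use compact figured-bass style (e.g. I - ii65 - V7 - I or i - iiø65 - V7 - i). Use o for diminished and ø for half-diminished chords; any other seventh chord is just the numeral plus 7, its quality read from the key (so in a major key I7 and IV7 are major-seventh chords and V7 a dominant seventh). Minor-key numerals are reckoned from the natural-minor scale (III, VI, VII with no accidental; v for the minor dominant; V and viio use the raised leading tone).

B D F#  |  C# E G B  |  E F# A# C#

B-D-F#: root B is the tonic; minor triad there is i.
C#-E-G-B has root C#, degree 2 in B minor, so iiø7.
E-F#-A#-C#: dominant seventh chord on F# = scale degree 5 → V42.

i - iiø7 - V42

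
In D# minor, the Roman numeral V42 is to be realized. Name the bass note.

V in D# minor has root A#; the chord is A#-C##-E#-G#.
The figure 42 means third inversion — the seventh is in the bass.

G#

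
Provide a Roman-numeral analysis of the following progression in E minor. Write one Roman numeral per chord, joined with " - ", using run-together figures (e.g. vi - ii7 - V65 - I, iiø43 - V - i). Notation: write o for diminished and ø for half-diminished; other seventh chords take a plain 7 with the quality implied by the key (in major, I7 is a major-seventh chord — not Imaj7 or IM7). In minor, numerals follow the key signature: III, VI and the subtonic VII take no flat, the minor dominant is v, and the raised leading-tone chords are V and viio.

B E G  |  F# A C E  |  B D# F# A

B-E-G: root E is the tonic; minor triad there is i64.
F#-A-C-E: root F# is the supertonic; half-diminished seventh chord there is iiø7.
B-D#-F#-A has root B, degree 5 in E minor, so V7.

i64 - iiø7 - V7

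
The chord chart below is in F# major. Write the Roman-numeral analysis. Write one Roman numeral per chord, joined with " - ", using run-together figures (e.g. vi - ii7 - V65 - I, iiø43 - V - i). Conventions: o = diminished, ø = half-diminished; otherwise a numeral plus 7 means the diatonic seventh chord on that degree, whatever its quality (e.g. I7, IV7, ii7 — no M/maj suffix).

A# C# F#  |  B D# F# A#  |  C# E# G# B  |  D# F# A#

I6 - IV7 - V7 - vi

A#-C#-F#: major triad on F# = scale degree 1 → I6.
B-D#-F#-A#: major seventh chord on B = scale degree 4 → IV7.
C#-E#-G#-B has root C#, degree 5 in F# major, so V7.
D#-F#-A#: minor triad on D# = scale degree 6 → vi.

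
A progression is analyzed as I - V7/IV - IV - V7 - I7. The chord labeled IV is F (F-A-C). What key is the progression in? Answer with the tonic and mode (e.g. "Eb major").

IV is given as F-A-C — a major triad with root F.
Counting down 3 scale steps from F places the tonic on C; a major triad on degree 4 is diatonic only in major.

C major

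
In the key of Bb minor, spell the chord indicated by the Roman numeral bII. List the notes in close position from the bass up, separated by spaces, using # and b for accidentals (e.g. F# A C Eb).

Cb Eb Gb

Scale degree 2 in Bb minor is C; lowering it a half step gives Cb. bII is the Neapolitan chord — a major triad on the lowered second degree.
So the chord is Cb-Eb-Gb, a major triad.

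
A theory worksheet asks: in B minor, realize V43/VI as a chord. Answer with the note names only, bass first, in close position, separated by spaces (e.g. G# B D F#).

A C D F#

The slash means an applied dominant: we want the dominant of VI. In B minor, VI is G major, and its dominant is built on D.
Building a dominant seventh chord on D gives D-F#-A-C.
The figured bass 43 indicates second inversion, placing the fifth (A) in the bass: A-C-D-F#.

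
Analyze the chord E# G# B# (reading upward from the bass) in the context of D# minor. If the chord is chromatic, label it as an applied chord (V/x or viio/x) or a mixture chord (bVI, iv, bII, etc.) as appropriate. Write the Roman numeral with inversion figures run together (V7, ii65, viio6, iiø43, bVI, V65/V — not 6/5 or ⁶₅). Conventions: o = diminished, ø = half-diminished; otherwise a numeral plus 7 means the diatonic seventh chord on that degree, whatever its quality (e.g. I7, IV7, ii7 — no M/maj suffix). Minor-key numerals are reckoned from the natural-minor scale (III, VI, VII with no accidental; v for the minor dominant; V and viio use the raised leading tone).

ii

The pitches E#-G#-B# form a minor triad rooted on E#.
E# is the second degree of D# minor. This is the minor supertonic, borrowed from the parallel major (the Dorian ii).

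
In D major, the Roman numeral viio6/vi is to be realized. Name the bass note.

C#

The applied chord viio6/vi is rooted on A#: A#-C#-E.
The figure 6 means first inversion — the third is in the bass.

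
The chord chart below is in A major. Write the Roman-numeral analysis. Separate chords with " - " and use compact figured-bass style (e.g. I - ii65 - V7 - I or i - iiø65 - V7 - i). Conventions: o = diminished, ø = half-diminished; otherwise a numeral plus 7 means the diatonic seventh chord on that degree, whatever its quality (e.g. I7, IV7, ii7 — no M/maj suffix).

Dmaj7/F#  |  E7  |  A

IV65 - V7 - I

Dmaj7/F#: root D is the subdominant; major seventh chord there is IV65.
E7 has root E, degree 5 in A major, so V7.
A has root A, degree 1 in A major, so I.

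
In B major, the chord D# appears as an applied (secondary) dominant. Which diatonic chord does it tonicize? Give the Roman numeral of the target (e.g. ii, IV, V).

vi

The chord is a major triad on D#.
A dominant resolves down a perfect fifth: D# → G#. In B major, G# is scale degree 6, i.e. vi.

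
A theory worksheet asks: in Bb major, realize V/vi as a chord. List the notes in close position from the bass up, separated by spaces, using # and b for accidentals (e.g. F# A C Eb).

D F# A

V/vi is a secondary dominant — the dominant triad of vi. vi in Bb major is G, so the applied chord's root is D, a perfect fifth above.
Building a major triad on D gives D-F#-A.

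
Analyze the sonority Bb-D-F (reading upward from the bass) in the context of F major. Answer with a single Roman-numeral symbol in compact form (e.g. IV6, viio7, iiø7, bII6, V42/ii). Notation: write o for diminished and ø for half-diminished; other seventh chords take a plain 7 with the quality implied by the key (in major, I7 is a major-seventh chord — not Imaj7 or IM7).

Stacked in thirds the chord is Bb-D-F: a major triad on Bb.
Bb is scale degree 4 in F major, and a major triad on that degree is written IV.

IV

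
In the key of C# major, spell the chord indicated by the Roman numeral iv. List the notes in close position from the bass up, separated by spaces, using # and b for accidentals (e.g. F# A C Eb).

F# A C#

iv is the minor subdominant, borrowed from the parallel minor. In C# major that root is F#.
So the chord is F#-A-C#, a minor triad.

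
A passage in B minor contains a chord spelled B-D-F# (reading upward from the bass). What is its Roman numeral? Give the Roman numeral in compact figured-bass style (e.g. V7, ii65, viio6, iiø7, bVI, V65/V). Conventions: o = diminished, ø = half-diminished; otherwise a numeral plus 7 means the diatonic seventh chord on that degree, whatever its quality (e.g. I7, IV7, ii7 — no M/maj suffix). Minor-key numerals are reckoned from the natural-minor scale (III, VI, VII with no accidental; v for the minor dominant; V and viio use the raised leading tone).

i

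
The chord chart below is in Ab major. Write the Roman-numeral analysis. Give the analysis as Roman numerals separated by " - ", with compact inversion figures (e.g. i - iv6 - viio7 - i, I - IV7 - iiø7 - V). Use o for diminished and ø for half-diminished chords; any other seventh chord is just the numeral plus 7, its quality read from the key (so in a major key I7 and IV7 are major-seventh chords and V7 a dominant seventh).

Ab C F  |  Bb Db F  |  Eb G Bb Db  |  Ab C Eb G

vi6 - ii - V7 - I7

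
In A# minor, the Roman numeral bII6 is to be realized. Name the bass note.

bII in A# minor has root B; the chord is B-D#-F#.
The figure 6 means first inversion — the third is in the bass.

D#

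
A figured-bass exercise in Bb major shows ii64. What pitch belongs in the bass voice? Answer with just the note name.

G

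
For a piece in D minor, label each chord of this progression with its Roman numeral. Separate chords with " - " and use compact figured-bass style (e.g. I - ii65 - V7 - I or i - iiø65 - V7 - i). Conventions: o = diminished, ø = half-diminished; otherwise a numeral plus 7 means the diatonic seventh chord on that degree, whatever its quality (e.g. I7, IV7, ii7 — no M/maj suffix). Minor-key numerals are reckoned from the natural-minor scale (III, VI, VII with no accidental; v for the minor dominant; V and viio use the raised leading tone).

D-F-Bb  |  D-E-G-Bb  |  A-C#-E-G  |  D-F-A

VI6 - iiø42 - V7 - i

D-F-Bb has root Bb, degree 6 in D minor, so VI6.
D-E-G-Bb: half-diminished seventh chord on E = scale degree 2 → iiø42.
A-C#-E-G: root A is the dominant; dominant seventh chord there is V7.
D-F-A: minor triad on D = scale degree 1 → i.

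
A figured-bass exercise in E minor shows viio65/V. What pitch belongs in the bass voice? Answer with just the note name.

C#

The applied chord viio65/V is rooted on A#: A#-C#-E-G.
The figure 65 means first inversion — the third is in the bass.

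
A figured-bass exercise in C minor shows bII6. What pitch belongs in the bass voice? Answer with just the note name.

F

bII in C minor has root Db; the chord is Db-F-Ab.
The figure 6 means first inversion — the third is in the bass.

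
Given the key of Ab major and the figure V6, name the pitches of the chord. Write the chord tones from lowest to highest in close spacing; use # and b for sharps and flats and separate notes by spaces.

G Bb Eb

The numeral's case and figure indicate a major triad. In Ab major its root, scale degree 5, is Eb.
That chord is spelled Eb-G-Bb.
The figured bass 6 indicates first inversion, placing the third (G) in the bass: G-Bb-Eb.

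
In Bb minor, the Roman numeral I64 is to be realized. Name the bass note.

F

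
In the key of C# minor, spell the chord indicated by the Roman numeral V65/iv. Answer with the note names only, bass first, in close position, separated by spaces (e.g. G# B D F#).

E# G# B C#

The slash means an applied dominant: we want the dominant of iv. In C# minor, iv is F# minor, and its dominant is built on C#.
Building a dominant seventh chord on C# gives C#-E#-G#-B.
The figured bass 65 indicates first inversion, placing the third (E#) in the bass: E#-G#-B-C#.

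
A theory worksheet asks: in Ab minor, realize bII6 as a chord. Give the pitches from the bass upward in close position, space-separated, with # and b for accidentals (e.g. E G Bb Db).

bII6 is the Neapolitan sixth — a major triad on the lowered second degree, here in its customary first inversion. In Ab minor that root is Bbb.
So the chord is Bbb-Db-Fb, a major triad.
With the 6 figure the chord is in first inversion; from the bass Db upward in close position it reads Db-Fb-Bbb.

Db Fb Bbb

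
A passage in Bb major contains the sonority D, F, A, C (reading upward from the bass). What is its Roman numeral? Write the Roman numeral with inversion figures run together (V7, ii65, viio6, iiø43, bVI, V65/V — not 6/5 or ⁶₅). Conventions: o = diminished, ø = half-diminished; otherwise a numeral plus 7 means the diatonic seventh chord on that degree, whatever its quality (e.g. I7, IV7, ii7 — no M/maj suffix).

iii7

The pitches D-F-A-C form a minor seventh chord rooted on D.
In Bb major, D is the mediant; the diatonic minor seventh chord there is iii7.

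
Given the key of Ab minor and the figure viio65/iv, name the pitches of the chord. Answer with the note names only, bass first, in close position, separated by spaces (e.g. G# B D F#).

Eb Gb Bbb C

viio65/iv is a secondary leading-tone chord. The target iv is Db in Ab minor; the applied chord is rooted a semitone below, on C.
Building a fully diminished seventh chord on C gives C-Eb-Gb-Bbb.
With the 65 figure the chord is in first inversion; from the bass Eb upward in close position it reads Eb-Gb-Bbb-C.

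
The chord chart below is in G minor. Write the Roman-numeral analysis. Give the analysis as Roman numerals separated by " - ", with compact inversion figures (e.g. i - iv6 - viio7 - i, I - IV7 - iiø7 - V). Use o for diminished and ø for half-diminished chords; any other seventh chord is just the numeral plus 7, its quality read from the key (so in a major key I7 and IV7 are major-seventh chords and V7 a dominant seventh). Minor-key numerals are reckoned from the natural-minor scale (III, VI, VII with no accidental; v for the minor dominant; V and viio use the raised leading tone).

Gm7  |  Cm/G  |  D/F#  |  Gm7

i7 - iv64 - V6 - i7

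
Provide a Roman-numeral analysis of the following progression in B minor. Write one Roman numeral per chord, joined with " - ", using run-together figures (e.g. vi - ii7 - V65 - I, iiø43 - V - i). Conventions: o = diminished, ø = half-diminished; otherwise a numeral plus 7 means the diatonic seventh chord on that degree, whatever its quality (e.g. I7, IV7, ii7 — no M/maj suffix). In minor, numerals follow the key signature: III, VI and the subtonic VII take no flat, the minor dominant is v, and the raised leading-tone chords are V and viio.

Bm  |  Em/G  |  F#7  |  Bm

i - iv6 - V7 - i

Bm: root B is the tonic; minor triad there is i.
Em/G: root E is the subdominant; minor triad there is iv6.
F#7 has root F#, degree 5 in B minor, so V7.
Bm has root B, degree 1 in B minor, so i.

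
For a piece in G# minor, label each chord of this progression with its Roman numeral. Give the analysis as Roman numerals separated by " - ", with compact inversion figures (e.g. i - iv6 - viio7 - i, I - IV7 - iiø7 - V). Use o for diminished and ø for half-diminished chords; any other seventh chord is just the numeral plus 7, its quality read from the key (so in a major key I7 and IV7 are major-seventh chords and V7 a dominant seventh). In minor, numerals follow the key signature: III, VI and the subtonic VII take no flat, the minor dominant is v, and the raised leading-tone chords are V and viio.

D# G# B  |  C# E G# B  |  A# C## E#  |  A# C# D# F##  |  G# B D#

i64 - iv7 - V/V - V43 - i

D#-G#-B has root G#, degree 1 in G# minor, so i64.
C#-E-G#-B has root C#, degree 4 in G# minor, so iv7.
A#-C##-E# is the secondary dominant of V (major triad on A#): V/V.
A#-C#-D#-F## has root D#, degree 5 in G# minor, so V43.
G#-B-D# has root G#, degree 1 in G# minor, so i.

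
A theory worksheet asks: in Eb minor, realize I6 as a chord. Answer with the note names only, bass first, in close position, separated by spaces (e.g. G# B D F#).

I6 is the major tonic (Picardy third), borrowed from the parallel major. In Eb minor that root is Eb.
So the chord is Eb-G-Bb.
With the 6 figure the chord is in first inversion; from the bass G upward in close position it reads G-Bb-Eb.

G Bb Eb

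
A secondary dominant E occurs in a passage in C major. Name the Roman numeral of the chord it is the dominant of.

vi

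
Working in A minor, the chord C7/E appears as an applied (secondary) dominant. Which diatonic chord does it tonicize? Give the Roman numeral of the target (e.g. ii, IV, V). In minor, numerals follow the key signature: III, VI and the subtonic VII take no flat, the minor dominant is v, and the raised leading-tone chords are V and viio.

VI

The chord is a dominant seventh chord on C.
A dominant resolves down a perfect fifth: C → F. In A minor, F is scale degree 6, i.e. VI.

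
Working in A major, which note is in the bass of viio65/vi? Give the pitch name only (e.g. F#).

The applied chord viio65/vi is rooted on E#: E#-G#-B-D.
The figure 65 means first inversion — the third is in the bass.

G#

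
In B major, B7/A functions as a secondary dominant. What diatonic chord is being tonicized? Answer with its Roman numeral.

The chord is a dominant seventh chord on B.
A dominant resolves down a perfect fifth: B → E. In B major, E is scale degree 4, i.e. IV.

IV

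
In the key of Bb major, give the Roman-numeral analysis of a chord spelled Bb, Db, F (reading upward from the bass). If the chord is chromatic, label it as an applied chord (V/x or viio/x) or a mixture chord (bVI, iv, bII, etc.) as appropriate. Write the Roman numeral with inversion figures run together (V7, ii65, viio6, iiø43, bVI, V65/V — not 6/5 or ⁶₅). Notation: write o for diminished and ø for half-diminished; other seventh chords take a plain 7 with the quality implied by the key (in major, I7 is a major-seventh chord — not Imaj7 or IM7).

i

The pitches Bb-Db-F form a minor triad rooted on Bb.
Bb is the first degree of Bb major. This is the minor tonic, borrowed from the parallel minor.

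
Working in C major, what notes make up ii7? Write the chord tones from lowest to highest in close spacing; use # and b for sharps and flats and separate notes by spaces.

D F A C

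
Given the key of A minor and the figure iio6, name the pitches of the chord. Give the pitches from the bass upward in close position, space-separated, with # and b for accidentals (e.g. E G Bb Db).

The numeral's case and figure indicate a diminished triad. In A minor its root, the second degree, is B.
Stacking thirds from B gives B-D-F.
With the 6 figure the chord is in first inversion; from the bass D upward in close position it reads D-F-B.

D F B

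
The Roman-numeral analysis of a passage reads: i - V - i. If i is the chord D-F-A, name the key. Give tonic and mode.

i is given as D-F-A — a minor triad with root D.
If D is scale degree 1 and the mode makes that degree carry a minor triad, the tonic is D and the mode is minor.

D minor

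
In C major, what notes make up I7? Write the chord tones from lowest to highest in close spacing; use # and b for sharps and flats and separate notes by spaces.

In C major, the tonic is C, and the diatonic chord built there is a major seventh chord.
Stacking thirds from C gives C-E-G-B.

C E G B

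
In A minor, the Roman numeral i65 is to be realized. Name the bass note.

C

i in A minor has root A; the chord is A-C-E-G.
The figure 65 means first inversion — the third is in the bass.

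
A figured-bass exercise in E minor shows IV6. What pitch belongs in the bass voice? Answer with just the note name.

IV in E minor has root A; the chord is A-C#-E.
The figure 6 means first inversion — the third is in the bass.

C#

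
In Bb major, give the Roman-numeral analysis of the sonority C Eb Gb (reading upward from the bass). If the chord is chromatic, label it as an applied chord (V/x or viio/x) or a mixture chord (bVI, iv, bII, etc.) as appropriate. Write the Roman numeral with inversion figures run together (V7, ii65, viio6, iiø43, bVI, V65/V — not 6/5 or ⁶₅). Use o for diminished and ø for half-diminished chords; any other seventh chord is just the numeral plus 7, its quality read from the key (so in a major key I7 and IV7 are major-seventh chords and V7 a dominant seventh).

Stacked in thirds the chord is C-Eb-Gb: a diminished triad on C.
C is the second degree of Bb major. This is the diminished supertonic triad, borrowed from the parallel minor.

iio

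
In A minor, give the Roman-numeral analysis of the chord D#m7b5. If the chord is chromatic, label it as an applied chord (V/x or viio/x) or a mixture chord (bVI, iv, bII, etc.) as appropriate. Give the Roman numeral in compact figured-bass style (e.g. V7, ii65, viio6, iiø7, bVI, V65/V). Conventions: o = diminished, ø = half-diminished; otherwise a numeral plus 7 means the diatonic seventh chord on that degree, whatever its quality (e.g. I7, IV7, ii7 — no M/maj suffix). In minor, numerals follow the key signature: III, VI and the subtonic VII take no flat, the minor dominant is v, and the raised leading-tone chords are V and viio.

The pitches D#-F#-A-C# form a half-diminished seventh chord rooted on D#.
D# sits a half step below E (V in A minor); a diminished chord there is the applied leading-tone chord of V.

viiø7/V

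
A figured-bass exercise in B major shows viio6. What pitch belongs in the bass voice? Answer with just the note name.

viio in B major has root A#; the chord is A#-C#-E.
The figure 6 means first inversion — the third is in the bass.

C#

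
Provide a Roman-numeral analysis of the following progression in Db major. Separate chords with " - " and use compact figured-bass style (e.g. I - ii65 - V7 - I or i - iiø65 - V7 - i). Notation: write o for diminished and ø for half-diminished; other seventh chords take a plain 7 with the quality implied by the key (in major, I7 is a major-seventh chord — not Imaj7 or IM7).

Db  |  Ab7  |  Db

I - V7 - I

Db has root Db, degree 1 in Db major, so I.
Ab7: dominant seventh chord on Ab = scale degree 5 → V7.
Db has root Db, degree 1 in Db major, so I.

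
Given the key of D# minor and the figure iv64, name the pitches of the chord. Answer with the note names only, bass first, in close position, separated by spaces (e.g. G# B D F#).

The numeral's case and figure indicate a minor triad. In D# minor its root, the subdominant, is G#.
That chord is spelled G#-B-D#.
With the 64 figure the chord is in second inversion; from the bass D# upward in close position it reads D#-G#-B.

D# G# B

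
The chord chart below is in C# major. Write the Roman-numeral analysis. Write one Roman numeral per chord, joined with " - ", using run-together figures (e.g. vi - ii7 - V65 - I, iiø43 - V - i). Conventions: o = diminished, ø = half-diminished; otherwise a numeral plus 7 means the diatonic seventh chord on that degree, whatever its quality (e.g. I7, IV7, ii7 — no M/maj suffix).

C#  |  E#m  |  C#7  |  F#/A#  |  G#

C#: major triad on C# = scale degree 1 → I.
E#m: minor triad on E# = scale degree 3 → iii.
C#7: a dominant seventh chord on C#, the applied dominant of IV → V7/IV.
F#/A#: major triad on F# = scale degree 4 → IV6.
G#: major triad on G# = scale degree 5 → V.

I - iii - V7/IV - IV6 - V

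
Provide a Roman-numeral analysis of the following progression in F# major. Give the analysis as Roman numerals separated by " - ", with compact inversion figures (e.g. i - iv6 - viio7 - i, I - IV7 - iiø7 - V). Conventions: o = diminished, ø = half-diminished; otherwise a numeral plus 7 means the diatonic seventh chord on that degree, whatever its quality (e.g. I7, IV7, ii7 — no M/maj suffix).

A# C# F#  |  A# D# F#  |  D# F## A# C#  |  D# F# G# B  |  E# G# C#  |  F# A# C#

A#-C#-F#: major triad on F# = scale degree 1 → I6.
A#-D#-F# has root D#, degree 6 in F# major, so vi64.
D#-F##-A#-C#: a dominant seventh chord on D#, the applied dominant of ii → V7/ii.
D#-F#-G#-B: minor seventh chord on G# = scale degree 2 → ii43.
E#-G#-C# has root C#, degree 5 in F# major, so V6.
F#-A#-C#: major triad on F# = scale degree 1 → I.

I6 - vi64 - V7/ii - ii43 - V6 - I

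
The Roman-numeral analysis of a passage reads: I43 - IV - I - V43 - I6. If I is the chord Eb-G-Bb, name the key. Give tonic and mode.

Eb major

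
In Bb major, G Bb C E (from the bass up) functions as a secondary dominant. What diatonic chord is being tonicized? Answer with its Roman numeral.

The chord is a dominant seventh chord on C.
A dominant resolves down a perfect fifth: C → F. In Bb major, F is scale degree 5, i.e. V.

V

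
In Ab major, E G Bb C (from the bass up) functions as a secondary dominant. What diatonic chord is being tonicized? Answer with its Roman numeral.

vi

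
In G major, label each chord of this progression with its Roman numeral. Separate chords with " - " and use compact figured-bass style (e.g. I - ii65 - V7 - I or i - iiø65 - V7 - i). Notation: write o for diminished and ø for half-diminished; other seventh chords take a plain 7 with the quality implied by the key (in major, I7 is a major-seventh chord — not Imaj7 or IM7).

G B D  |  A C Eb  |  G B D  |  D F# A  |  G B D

I - iio - I - V - I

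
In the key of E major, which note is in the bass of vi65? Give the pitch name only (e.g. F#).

E

vi in E major has root C#; the chord is C#-E-G#-B.
The figure 65 means first inversion — the third is in the bass.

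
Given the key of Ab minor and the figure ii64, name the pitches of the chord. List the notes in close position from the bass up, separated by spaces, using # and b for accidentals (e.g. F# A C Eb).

ii64 is the minor supertonic, borrowed from the parallel major (the Dorian ii). In Ab minor that root is Bb.
So the chord is Bb-Db-F, a minor triad.
With the 64 figure the chord is in second inversion; from the bass F upward in close position it reads F-Bb-Db.

F Bb Db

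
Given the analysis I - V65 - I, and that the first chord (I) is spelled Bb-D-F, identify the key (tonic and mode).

Bb major

I is given as Bb-D-F — a major triad with root Bb.
If Bb is scale degree 1 and the mode makes that degree carry a major triad, the tonic is Bb and the mode is major.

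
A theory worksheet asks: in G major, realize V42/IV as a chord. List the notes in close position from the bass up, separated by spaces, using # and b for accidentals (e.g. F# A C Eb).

F G B D

The slash means an applied dominant: we want the dominant of IV. In G major, IV is C major, and its dominant is built on G.
Building a dominant seventh chord on G gives G-B-D-F.
With the 42 figure the chord is in third inversion; from the bass F upward in close position it reads F-G-B-D.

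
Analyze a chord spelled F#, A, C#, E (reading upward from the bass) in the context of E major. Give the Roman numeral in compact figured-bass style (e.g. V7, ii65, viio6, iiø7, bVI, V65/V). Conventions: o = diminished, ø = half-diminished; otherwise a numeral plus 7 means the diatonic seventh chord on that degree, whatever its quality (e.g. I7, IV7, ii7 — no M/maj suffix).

The pitches F#-A-C#-E form a minor seventh chord rooted on F#.
In E major, F# is the supertonic; the diatonic minor seventh chord there is ii7.

ii7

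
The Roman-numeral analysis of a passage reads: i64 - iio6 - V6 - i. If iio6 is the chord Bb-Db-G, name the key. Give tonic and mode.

F minor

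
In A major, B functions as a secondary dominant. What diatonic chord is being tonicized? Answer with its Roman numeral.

V

The chord is a major triad on B.
A dominant resolves down a perfect fifth: B → E. In A major, E is scale degree 5, i.e. V.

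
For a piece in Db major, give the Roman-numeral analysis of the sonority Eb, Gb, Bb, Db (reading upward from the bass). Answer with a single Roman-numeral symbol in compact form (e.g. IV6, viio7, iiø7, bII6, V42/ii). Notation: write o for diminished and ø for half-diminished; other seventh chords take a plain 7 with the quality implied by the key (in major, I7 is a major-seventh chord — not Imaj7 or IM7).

ii7

The pitches Eb-Gb-Bb-Db form a minor seventh chord rooted on Eb.
Eb is scale degree 2 in Db major, and a minor seventh chord on that degree is written ii7.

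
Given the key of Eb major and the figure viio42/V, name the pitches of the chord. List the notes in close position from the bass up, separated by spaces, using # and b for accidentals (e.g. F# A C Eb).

viio42/V is a secondary leading-tone chord. The target V is Bb in Eb major; the applied chord is rooted a semitone below, on A.
Building a fully diminished seventh chord on A gives A-C-Eb-Gb.
With the 42 figure the chord is in third inversion; from the bass Gb upward in close position it reads Gb-A-C-Eb.

Gb A C Eb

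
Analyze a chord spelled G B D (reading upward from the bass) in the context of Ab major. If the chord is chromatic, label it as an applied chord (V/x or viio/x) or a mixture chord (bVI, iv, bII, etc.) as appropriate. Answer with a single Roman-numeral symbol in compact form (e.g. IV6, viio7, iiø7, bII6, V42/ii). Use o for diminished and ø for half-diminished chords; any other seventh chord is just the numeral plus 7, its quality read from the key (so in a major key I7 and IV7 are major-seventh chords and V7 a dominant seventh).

The pitches G-B-D form a major triad rooted on G.
G is not a diatonic chord root with this quality in Ab major, but it lies a perfect fifth above C (iii), so the chord functions as an applied dominant of iii.

V/iii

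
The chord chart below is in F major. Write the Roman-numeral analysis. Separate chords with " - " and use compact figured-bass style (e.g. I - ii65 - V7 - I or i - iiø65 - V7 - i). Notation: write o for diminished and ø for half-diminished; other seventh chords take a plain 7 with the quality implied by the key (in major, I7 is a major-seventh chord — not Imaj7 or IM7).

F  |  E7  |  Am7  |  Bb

I - V7/iii - iii7 - IV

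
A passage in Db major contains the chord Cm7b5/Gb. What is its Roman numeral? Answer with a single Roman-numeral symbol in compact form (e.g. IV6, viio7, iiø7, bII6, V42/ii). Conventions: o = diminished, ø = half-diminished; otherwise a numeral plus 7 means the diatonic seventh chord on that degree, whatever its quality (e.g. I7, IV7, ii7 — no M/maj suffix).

viiø43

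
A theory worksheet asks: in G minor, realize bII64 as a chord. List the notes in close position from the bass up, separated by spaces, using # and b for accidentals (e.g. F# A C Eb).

bII64 is the Neapolitan chord — a major triad on the lowered second degree. In G minor that root is Ab.
So the chord is Ab-C-Eb.
The figured bass 64 indicates second inversion, placing the fifth (Eb) in the bass: Eb-Ab-C.

Eb Ab C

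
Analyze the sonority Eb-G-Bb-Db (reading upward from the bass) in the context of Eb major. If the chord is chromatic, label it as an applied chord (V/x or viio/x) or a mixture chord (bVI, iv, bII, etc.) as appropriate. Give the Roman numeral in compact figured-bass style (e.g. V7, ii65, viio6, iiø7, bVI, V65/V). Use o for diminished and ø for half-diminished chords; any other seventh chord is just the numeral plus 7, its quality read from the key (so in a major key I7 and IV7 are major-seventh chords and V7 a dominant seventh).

Stacked in thirds the chord is Eb-G-Bb-Db: a dominant seventh chord on Eb.
Eb is not a diatonic chord root with this quality in Eb major, but it lies a perfect fifth above Ab (IV), so the chord functions as an applied dominant of IV.

V7/IV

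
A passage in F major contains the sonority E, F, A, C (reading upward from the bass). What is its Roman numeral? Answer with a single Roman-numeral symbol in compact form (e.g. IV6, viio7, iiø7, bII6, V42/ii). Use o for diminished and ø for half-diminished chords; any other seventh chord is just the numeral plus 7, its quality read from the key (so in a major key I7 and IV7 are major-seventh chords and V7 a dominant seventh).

The pitches F-A-C-E form a major seventh chord rooted on F.
In F major, F is the tonic; the diatonic major seventh chord there is I7.
With E in the bass the chord is in third inversion, so the figured bass is 42.

I42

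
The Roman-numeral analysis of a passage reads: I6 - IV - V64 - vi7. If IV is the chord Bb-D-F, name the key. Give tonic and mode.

F major

The chord Bb is a major triad rooted on Bb; its label is IV.
If Bb is scale degree 4 and the mode makes that degree carry a major triad, the tonic is F and the mode is major.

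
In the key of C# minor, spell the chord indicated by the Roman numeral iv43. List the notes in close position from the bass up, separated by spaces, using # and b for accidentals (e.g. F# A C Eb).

C# E F# A

The numeral's case and figure indicate a minor seventh chord. In C# minor its root, the fourth degree, is F#.
Stacking thirds from F# gives F#-A-C#-E.
With the 43 figure the chord is in second inversion; from the bass C# upward in close position it reads C#-E-F#-A.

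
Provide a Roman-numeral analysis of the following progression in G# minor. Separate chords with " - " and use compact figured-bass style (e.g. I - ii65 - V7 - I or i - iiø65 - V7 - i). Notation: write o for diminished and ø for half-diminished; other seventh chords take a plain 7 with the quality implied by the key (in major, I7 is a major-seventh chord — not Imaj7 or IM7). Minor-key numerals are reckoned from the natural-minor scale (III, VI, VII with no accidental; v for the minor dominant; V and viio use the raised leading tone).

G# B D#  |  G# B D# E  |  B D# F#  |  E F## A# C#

i - VI65 - III - viio42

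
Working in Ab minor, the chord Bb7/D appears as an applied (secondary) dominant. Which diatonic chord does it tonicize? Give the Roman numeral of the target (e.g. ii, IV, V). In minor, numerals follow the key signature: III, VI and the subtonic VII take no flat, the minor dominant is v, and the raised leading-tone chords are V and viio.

V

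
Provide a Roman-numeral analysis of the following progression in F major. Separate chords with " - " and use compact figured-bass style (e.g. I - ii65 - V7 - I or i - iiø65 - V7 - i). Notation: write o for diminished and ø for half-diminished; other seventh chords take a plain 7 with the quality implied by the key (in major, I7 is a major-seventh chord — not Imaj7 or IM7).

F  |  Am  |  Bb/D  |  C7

F: major triad on F = scale degree 1 → I.
Am has root A, degree 3 in F major, so iii.
Bb/D has root Bb, degree 4 in F major, so IV6.
C7 has root C, degree 5 in F major, so V7.

I - iii - IV6 - V7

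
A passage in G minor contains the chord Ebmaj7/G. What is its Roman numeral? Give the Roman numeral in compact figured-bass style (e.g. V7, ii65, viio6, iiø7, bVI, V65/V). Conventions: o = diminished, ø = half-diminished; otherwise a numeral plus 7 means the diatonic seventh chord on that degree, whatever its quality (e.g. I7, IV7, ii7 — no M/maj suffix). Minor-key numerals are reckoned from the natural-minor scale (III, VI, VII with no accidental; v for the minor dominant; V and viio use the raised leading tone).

The pitches Eb-G-Bb-D form a major seventh chord rooted on Eb.
Eb is scale degree 6 in G minor, and a major seventh chord on that degree is written VI7.
With G in the bass the chord is in first inversion, so the figured bass is 65.

VI65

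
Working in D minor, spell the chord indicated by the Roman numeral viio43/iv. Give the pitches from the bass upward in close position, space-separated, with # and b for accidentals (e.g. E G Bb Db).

C Eb F# A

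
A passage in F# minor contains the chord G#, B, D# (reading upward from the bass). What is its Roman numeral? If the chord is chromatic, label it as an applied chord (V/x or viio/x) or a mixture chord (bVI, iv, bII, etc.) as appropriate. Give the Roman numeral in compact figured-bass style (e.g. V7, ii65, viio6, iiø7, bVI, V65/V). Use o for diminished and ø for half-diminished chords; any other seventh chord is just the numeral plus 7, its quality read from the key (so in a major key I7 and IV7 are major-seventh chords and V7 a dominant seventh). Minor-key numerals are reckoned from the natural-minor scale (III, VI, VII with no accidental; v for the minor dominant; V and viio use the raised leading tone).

Stacked in thirds the chord is G#-B-D#: a minor triad on G#.
G# is the second degree of F# minor. This is the minor supertonic, borrowed from the parallel major (the Dorian ii).

ii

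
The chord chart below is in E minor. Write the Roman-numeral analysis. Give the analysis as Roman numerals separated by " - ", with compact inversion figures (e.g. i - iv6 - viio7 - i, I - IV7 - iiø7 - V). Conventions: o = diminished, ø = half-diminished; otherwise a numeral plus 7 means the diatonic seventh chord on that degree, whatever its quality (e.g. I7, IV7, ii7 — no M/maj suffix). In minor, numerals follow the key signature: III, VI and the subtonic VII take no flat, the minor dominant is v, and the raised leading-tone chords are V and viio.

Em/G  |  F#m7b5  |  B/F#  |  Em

Em/G: root E is the tonic; minor triad there is i6.
F#m7b5 has root F#, degree 2 in E minor, so iiø7.
B/F# has root B, degree 5 in E minor, so V64.
Em has root E, degree 1 in E minor, so i.

i6 - iiø7 - V64 - i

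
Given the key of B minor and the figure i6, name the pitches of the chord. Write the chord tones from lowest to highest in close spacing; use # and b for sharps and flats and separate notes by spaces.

In B minor, the tonic is B, and the diatonic chord built there is a minor triad.
Stacking thirds from B gives B-D-F#.
The figured bass 6 indicates first inversion, placing the third (D) in the bass: D-F#-B.

D F# B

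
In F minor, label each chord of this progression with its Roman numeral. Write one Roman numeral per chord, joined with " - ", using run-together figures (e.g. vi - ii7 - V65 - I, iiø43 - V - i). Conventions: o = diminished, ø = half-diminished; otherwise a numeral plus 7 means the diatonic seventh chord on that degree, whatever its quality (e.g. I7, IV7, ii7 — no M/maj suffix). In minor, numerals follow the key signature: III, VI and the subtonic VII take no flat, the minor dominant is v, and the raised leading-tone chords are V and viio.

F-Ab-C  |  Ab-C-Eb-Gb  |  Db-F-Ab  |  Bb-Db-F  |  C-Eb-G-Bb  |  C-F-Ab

F-Ab-C: minor triad on F = scale degree 1 → i.
Ab-C-Eb-Gb is the secondary dominant of VI (dominant seventh chord on Ab): V7/VI.
Db-F-Ab: major triad on Db = scale degree 6 → VI.
Bb-Db-F: root Bb is the subdominant; minor triad there is iv.
C-Eb-G-Bb has root C, degree 5 in F minor, so v7.
C-F-Ab: root F is the tonic; minor triad there is i64.

i - V7/VI - VI - iv - v7 - i64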